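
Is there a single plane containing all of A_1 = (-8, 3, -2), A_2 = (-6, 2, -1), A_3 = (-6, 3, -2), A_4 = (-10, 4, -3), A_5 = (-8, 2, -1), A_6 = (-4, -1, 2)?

Yes

The plane through A_1, A_2, A_3 has normal n = A_1A_2 × A_1A_3 = (0, 2, 2) and equation n·P = 2.
Checking the remaining points: n·A_4 = 2, n·A_5 = 2, n·A_6 = 2.
All equal 2, so all 6 points lie in one plane.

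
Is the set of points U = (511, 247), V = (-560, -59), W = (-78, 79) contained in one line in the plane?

No

UV = (-1071, -306), UW = (-589, -168).
Twice the signed area of △UVW is (-1071)(-168) − (-306)(-589) = -306.
The area is nonzero, so the three points are not collinear.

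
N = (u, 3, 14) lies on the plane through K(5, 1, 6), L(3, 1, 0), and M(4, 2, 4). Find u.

The plane through K, L, M has equation 6x + 2y − 2z = 20.
Substituting N: (6)u + (-22) = 20, so u = 7.

7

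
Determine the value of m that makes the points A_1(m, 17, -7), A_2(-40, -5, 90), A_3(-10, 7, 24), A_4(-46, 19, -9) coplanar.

The points are coplanar iff A_1A_2 · (A_1A_3 × A_1A_4) = 0.
Expanding, this is linear in m: (-396)m + (-13068) = 0.
So m = -33.

-33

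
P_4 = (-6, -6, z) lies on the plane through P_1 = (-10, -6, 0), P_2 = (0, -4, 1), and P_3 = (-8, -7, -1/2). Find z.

0

The plane through P_1, P_2, P_3 has equation 7y − 14z = -42.
Substituting P_4: (-14)z + (-42) = -42, so z = 0.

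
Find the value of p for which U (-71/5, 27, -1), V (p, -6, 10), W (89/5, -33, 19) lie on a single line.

17/5

Collinearity requires UV × UW = 0; each component is linear in p.
The y-component gives (-20)p + (68) = 0, so p = 17/5.
The remaining components then also vanish.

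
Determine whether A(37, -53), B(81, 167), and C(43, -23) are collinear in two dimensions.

Yes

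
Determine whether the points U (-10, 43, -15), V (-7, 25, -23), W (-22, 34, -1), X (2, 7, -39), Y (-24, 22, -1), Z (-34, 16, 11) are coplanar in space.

The plane through U, V, W has normal n = UV × UW = (-324, 54, -243) and equation n·P = 9207.
Checking the remaining points: n·X = 9207, n·Y = 9207, n·Z = 9207.
All equal 9207, so all 6 points lie in one plane.

Yes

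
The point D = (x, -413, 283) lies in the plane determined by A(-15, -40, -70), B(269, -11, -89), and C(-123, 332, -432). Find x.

-223

Coplanarity requires AB · (AC × AD) = 0.
AB = (284, 29, -19), AC = (-108, 372, -362); the triple product is linear in x with coefficient -3430 and constant term -764890.
Setting it to zero: x = -223.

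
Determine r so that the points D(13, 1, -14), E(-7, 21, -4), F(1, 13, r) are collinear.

Direction DE = (-20, 20, 10). From the x-coordinate of F, the parameter along the line is τ = (1 − 13)/(-20) = 3/5.
Then r = (-14) + 3/5·(10) = -8.

-8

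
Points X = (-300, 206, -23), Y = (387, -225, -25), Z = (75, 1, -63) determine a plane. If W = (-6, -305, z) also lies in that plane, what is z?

396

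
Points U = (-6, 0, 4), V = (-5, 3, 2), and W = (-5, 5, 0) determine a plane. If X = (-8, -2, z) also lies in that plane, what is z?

A normal to the plane is n = UV × UW = (-2, 2, 2).
X lies in the plane iff n · UX = 0.
This gives (2)z + (-8) = 0, so z = 4.

4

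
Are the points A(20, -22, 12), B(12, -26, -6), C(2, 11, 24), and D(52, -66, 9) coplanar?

Yes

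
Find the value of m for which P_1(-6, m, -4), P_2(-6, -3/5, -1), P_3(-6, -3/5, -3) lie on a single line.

-3/5

Collinearity requires P_1P_2 × P_1P_3 = 0; each component is linear in m.
The x-component gives (2)m + (6/5) = 0, so m = -3/5.
The remaining components then also vanish.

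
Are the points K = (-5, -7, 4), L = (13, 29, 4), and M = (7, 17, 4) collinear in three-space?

Yes

KL = (18, 36, 0), KM = (12, 24, 0).
KL × KM = (0, 0, 0).
The cross product vanishes, so the three points are collinear.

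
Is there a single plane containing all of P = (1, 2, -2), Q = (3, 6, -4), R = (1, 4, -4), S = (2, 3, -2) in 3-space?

Yes

With P as base: PQ = (2, 4, -2), PR = (0, 2, -2), PS = (1, 1, 0).
PR × PS = (2, -2, -2).
PQ · (PR × PS) = 0.
The scalar triple product vanishes, so the four points are coplanar.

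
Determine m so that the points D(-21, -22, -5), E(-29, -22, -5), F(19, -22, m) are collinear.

Direction DE = (-8, 0, 0). From the x-coordinate of F, the parameter along the line is τ = (19 − (-21))/(-8) = -5.
Then m = (-5) + (-5)·(0) = -5.

-5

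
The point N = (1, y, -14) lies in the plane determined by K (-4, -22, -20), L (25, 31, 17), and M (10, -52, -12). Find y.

-15

The plane through K, L, M has equation 1534x + 286y − 1612z = 19812.
Substituting N: (286)y + (24102) = 19812, so y = -15.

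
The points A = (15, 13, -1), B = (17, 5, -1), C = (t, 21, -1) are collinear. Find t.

13

Collinearity requires AB × AC = 0; each component is linear in t.
The z-component gives (8)t + (-104) = 0, so t = 13.
The remaining components then also vanish.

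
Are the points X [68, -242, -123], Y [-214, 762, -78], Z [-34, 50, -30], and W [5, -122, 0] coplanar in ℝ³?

A normal to the plane through X, Y, Z is n = XY × XZ = (80232, 21636, 20064).
The plane has equation n·P = -2248008. For W: n·W = -2238432.
-2238432 ≠ -2248008, so W is off the plane.

No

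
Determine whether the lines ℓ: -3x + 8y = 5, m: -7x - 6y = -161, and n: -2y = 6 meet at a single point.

No

Lines aᵢx + bᵢy = cᵢ with pairwise distinct directions are concurrent exactly when det[aᵢ bᵢ cᵢ] = 0.
Here the determinant is 1480.
Nonzero, so no common point exists.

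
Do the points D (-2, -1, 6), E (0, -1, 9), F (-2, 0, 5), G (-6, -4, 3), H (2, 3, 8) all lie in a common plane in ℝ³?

The plane through D, E, F has normal n = DE × DF = (-3, 2, 2) and equation n·P = 16.
Checking the remaining points: n·G = 16, n·H = 16.
All equal 16, so all 5 points lie in one plane.

Yes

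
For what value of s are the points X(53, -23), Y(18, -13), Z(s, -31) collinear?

81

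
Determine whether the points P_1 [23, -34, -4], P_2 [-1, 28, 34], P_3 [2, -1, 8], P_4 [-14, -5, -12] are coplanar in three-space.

Yes

The four points are coplanar iff the 3×3 determinant with rows P_1P_2, P_1P_3, P_1P_4 is zero.
Rows: (-24, 62, 38), (-21, 33, 12), (-37, 29, -8).
Expanding along the first row: (-24)(-612) − (62)(612) + (38)(612) = 0.
Zero determinant ⇒ coplanar.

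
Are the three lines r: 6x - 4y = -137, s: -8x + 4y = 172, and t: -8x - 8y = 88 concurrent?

The three lines meet at one point iff the augmented coefficient matrix [aᵢ bᵢ cᵢ] has rank < 3, i.e. its determinant vanishes.
Here the determinant is -96.
Nonzero, so no common point exists.

No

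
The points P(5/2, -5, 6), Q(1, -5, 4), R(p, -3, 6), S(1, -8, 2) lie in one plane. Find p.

Normal to plane PQS: n = (-6, -3, 9/2); plane equation n·X = 27.
Requiring n·R = 27: (-6)p + (36) = 27.
So p = 3/2.

3/2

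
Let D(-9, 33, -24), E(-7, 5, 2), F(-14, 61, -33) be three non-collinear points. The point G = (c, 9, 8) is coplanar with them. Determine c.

-9

The plane through D, E, F has equation −476x − 112y − 84z = 2604.
Substituting G: (-476)c + (-1680) = 2604, so c = -9.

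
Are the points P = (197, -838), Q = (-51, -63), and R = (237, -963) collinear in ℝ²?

PQ = (-248, 775), PR = (40, -125).
Twice the signed area of △PQR is (-248)(-125) − (775)(40) = 0.
The triangle is degenerate (zero area), so the points are collinear.

Yes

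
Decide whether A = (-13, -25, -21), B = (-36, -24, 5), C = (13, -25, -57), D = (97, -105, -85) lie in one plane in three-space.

The four points are coplanar iff the 3×3 determinant with rows AB, AC, AD is zero.
Rows: (-23, 1, 26), (26, 0, -36), (110, -80, -64).
Expanding along the first row: (-23)(-2880) − (1)(2296) + (26)(-2080) = 9864.
Nonzero ⇒ not coplanar.

No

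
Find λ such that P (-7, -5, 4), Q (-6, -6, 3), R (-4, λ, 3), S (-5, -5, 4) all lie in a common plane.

The points are coplanar iff PQ · (PR × PS) = 0.
Expanding, this is linear in λ: (2)λ + (12) = 0.
So λ = -6.

-6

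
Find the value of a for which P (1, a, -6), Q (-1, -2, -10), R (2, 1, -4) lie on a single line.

Direction QR = (3, 3, 6). From the x-coordinate of P, the parameter along the line is τ = (1 − (-1))/3 = 2/3.
Then a = (-2) + 2/3·(3) = 0.

0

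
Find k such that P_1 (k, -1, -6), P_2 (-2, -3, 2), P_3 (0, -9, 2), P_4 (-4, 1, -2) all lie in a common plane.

The points are coplanar iff P_1P_2 · (P_1P_3 × P_1P_4) = 0.
Expanding, this is linear in k: (-24)k + (-96) = 0.
So k = -4.

-4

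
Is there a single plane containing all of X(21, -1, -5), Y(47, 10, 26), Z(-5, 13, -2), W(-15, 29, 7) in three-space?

A normal to the plane through X, Y, Z is n = XY × XZ = (-401, -884, 650).
The plane has equation n·P = -10787. For W: n·W = -15071.
-15071 ≠ -10787, so W is off the plane.

No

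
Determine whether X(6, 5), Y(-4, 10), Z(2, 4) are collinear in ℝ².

XY = (-10, 5), XZ = (-4, -1).
det[XY; XZ] = (-10)(-1) − (5)(-4) = 30.
The determinant is nonzero, so they are not collinear.

No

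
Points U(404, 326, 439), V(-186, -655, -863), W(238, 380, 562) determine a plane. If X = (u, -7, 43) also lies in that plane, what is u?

A normal to the plane is n = UV × UW = (-50355, 288702, -194706).
X lies in the plane iff n · UX = 0.
This gives (-50355)u + (1309230) = 0, so u = 26.

26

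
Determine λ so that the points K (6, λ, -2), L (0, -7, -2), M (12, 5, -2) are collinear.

-1

Direction LM = (12, 12, 0). From the x-coordinate of K, the parameter along the line is τ = (6 − 0)/12 = 1/2.
Then λ = (-7) + 1/2·(12) = -1.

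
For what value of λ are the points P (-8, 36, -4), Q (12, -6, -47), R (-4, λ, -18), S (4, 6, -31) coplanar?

6

Coplanarity ⇔ det[PQ; PR; PS] = 0.
Expanding, this is linear in λ: (-24)λ + (144) = 0.
So λ = 6.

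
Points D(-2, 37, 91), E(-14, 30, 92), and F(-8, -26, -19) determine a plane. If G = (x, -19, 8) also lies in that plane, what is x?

-20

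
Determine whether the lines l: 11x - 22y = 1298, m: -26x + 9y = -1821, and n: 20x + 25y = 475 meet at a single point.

Intersecting l and m: solving the 2×2 system gives (x, y) = (60, -29).
Substitute into n: (20)(60) + (25)(-29) = 475.
This equals 475, so (60, -29) lies on all three lines and they are concurrent.

Yes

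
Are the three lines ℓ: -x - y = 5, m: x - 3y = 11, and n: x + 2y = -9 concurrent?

Lines aᵢx + bᵢy = cᵢ with pairwise distinct directions are concurrent exactly when det[aᵢ bᵢ cᵢ] = 0.
Here the determinant is 0.
It vanishes, so the lines are concurrent at (-1, -4).

Yes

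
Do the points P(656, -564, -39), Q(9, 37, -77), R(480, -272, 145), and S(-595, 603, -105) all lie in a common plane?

Yes

With P as base: PQ = (-647, 601, -38), PR = (-176, 292, 184), PS = (-1251, 1167, -66).
PR × PS = (-234000, -241800, 159900).
PQ · (PR × PS) = 0.
The scalar triple product vanishes, so the four points are coplanar.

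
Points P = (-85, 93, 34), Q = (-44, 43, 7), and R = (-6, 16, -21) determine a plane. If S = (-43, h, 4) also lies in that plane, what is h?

The plane through P, Q, R has equation 671x + 122y + 793z = -18727.
Substituting S: (122)h + (-25681) = -18727, so h = 57.

57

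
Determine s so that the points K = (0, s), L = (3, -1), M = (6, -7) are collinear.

The three points are collinear iff det[KL; KM] = 0.
This determinant is linear in s: (3)s + (-15) = 0, so s = 5.

5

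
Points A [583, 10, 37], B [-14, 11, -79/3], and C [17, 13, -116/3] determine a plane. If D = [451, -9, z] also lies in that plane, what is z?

508/3

Coplanarity requires AB · (AC × AD) = 0.
AB = (-597, 1, -190/3), AC = (-566, 3, -227/3); the triple product is linear in z with coefficient -1225 and constant term 622300/3.
Setting it to zero: z = 508/3.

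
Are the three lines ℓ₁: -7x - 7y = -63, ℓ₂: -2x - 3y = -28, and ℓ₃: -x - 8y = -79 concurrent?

Yes

Lines aᵢx + bᵢy = cᵢ with pairwise distinct directions are concurrent exactly when det[aᵢ bᵢ cᵢ] = 0.
Here the determinant is 0.
It vanishes, so the lines are concurrent at (-1, 10).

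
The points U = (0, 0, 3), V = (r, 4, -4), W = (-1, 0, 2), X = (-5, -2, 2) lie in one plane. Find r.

1

Normal to plane UWX: n = (-2, 4, 2); plane equation n·P = 6.
Requiring n·V = 6: (-2)r + (8) = 6.
So r = 1.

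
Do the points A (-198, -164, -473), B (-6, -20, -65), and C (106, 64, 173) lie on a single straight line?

AB = (192, 144, 408), AC = (304, 228, 646).
AB × AC = (0, 0, 0).
The cross product vanishes, so the three points are collinear.

Yes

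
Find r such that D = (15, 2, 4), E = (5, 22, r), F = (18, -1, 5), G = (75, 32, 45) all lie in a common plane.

3

Coplanarity ⇔ det[DE; DF; DG] = 0.
Expanding, this is linear in r: (270)r + (-810) = 0.
So r = 3.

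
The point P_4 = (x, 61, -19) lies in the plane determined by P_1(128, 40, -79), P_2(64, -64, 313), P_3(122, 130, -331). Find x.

43

The plane through P_1, P_2, P_3 has equation −9072x − 18480y − 6384z = -1396080.
Substituting P_4: (-9072)x + (-1005984) = -1396080, so x = 43.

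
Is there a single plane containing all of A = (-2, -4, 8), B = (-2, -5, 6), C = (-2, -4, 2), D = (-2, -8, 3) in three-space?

Yes

A normal to the plane through A, B, C is n = AB × AC = (6, 0, 0).
The plane has equation n·P = -12. For D: n·D = -12.
Equal, so D lies in the plane and all four are coplanar.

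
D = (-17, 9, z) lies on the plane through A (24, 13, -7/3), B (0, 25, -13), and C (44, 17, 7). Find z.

-64/3

The plane through A, B, C has equation (464/3)x + (32/3)y − 336z = 13904/3.
Substituting D: (-336)z + (-7600/3) = 13904/3, so z = -64/3.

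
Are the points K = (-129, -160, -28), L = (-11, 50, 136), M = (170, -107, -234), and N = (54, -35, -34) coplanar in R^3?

Yes

With K as base: KL = (118, 210, 164), KM = (299, 53, -206), KN = (183, 125, -6).
KM × KN = (25432, -35904, 27676).
KL · (KM × KN) = 0.
The scalar triple product vanishes, so the four points are coplanar.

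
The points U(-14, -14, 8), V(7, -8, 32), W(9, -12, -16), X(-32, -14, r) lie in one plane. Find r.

Normal to plane UVW: n = (-192, 1056, -96); plane equation n·P = -12864.
Requiring n·X = -12864: (-96)r + (-8640) = -12864.
So r = 44.

44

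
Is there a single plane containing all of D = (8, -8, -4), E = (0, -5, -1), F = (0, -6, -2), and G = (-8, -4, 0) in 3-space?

Yes

With D as base: DE = (-8, 3, 3), DF = (-8, 2, 2), DG = (-16, 4, 4).
DF × DG = (0, 0, 0).
DE · (DF × DG) = 0.
The scalar triple product vanishes, so the four points are coplanar.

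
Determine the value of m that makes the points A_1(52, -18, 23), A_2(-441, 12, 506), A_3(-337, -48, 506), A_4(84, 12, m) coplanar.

Coplanarity ⇔ det[A_1A_2; A_1A_3; A_1A_4] = 0.
Expanding, this is linear in m: (26460)m + (1825740) = 0.
So m = -69.

-69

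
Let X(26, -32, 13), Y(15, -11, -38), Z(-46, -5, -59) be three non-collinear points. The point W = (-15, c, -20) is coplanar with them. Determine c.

The plane through X, Y, Z has equation −135x + 2880y + 1215z = -79875.
Substituting W: (2880)c + (-22275) = -79875, so c = -20.

-20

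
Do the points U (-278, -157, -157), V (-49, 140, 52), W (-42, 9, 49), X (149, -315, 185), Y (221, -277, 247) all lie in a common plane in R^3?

Yes

The plane through U, V, W has normal n = UV × UW = (26488, 2150, -32078) and equation n·P = -2664968.
Checking the remaining points: n·X = -2664968, n·Y = -2664968.
All equal -2664968, so all 5 points lie in one plane.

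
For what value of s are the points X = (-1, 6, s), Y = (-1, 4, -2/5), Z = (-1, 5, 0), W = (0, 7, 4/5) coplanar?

2/5

Coplanarity ⇔ det[XY; XZ; XW] = 0.
Expanding, this is linear in s: (1)s + (-2/5) = 0.
So s = 2/5.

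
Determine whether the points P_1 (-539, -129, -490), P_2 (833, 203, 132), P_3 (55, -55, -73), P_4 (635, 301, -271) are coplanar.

No

With P_1 as base: P_1P_2 = (1372, 332, 622), P_1P_3 = (594, 74, 417), P_1P_4 = (1174, 430, 219).
P_1P_3 × P_1P_4 = (-163104, 359472, 168544).
P_1P_2 · (P_1P_3 × P_1P_4) = 400384.
Since 400384 ≠ 0, the four points are not coplanar.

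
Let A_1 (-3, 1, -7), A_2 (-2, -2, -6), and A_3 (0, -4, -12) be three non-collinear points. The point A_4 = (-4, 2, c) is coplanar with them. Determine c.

-4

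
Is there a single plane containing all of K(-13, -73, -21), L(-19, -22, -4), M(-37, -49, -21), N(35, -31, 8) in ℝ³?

No

With K as base: KL = (-6, 51, 17), KM = (-24, 24, 0), KN = (48, 42, 29).
KM × KN = (696, 696, -2160).
KL · (KM × KN) = -5400.
Since -5400 ≠ 0, the four points are not coplanar.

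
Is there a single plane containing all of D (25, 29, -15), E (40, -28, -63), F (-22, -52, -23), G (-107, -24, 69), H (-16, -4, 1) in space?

The plane through D, E, F has normal n = DE × DF = (-3432, 2376, -3894) and equation n·P = 41514.
Checking the remaining points: n·G = 41514, n·H = 41514.
All equal 41514, so all 5 points lie in one plane.

Yes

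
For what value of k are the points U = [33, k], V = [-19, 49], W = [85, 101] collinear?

The three points are collinear iff det[UV; UW] = 0.
This determinant is linear in k: (104)k + (-7800) = 0, so k = 75.

75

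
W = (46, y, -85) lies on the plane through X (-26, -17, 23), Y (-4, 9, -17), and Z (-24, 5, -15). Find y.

55

The plane through X, Y, Z has equation −108x + 756y + 432z = -108.
Substituting W: (756)y + (-41688) = -108, so y = 55.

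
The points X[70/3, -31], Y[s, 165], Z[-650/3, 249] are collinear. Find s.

-434/3

The three points are collinear iff det[XY; XZ] = 0.
This determinant is linear in s: (280)s + (121520/3) = 0, so s = -434/3.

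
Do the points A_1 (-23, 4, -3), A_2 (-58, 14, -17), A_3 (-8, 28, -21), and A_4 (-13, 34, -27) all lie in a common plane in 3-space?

No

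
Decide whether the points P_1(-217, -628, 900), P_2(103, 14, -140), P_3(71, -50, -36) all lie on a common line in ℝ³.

P_1P_2 = (320, 642, -1040), P_1P_3 = (288, 578, -936).
P_1P_2 × P_1P_3 = (208, 0, 64).
The cross product is nonzero, so the points do not lie on one line.

No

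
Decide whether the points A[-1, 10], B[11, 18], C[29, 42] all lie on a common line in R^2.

No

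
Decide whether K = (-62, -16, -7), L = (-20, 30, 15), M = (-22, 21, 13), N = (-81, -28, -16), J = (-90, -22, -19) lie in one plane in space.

The plane through K, L, M has normal n = KL × KM = (106, 40, -286) and equation n·P = -5210.
Checking the remaining points: n·N = -5130, n·J = -4986.
Since n·N = -5130 ≠ -5210, N is off the plane and the points are not all coplanar.

No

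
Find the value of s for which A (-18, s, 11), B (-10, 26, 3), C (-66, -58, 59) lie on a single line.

Direction BC = (-56, -84, 56). From the x-coordinate of A, the parameter along the line is τ = (-18 − (-10))/(-56) = 1/7.
Then s = 26 + 1/7·(-84) = 14.

14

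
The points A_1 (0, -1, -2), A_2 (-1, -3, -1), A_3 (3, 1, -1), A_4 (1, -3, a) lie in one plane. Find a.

1

Coplanarity ⇔ det[A_1A_2; A_1A_3; A_1A_4] = 0.
Expanding, this is linear in a: (4)a + (-4) = 0.
So a = 1.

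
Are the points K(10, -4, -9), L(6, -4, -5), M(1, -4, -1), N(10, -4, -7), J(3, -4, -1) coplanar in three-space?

Yes

The plane through K, L, M has normal n = KL × KM = (0, -4, 0) and equation n·P = 16.
Checking the remaining points: n·N = 16, n·J = 16.
All equal 16, so all 5 points lie in one plane.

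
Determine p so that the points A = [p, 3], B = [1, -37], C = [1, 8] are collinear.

1

The three points are collinear iff det[AB; AC] = 0.
This determinant is linear in p: (-45)p + (45) = 0, so p = 1.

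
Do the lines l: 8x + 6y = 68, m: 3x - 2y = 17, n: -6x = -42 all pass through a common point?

Yes

The three lines meet at one point iff the augmented coefficient matrix [aᵢ bᵢ cᵢ] has rank < 3, i.e. its determinant vanishes.
Here the determinant is 0.
It vanishes, so the lines are concurrent at (7, 2).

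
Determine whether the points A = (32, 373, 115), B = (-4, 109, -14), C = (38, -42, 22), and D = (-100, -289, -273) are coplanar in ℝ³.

No

A normal to the plane through A, B, C is n = AB × AC = (-28983, -4122, 16524).
The plane has equation n·P = -564702. For D: n·D = -421494.
-421494 ≠ -564702, so D is off the plane.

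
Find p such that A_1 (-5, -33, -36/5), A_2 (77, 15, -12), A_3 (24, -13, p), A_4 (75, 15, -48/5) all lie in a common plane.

-3

Normal to plane A_1A_2A_4: n = (576/5, -936/5, 96); plane equation n·P = 24552/5.
Requiring n·A_3 = 24552/5: (96)p + (25992/5) = 24552/5.
So p = -3.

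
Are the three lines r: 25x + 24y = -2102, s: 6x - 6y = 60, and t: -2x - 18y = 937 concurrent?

No

The three lines meet at one point iff the augmented coefficient matrix [aᵢ bᵢ cᵢ] has rank < 3, i.e. its determinant vanishes.
Here the determinant is 882.
Nonzero, so no common point exists.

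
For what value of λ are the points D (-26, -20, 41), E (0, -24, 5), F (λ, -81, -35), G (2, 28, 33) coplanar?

Normal to plane DEG: n = (1760, -800, 1360); plane equation n·P = 26000.
Requiring n·F = 26000: (1760)λ + (17200) = 26000.
So λ = 5.

5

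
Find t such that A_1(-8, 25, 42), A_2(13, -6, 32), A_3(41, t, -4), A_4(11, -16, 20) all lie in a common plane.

-70

The points are coplanar iff A_1A_2 · (A_1A_3 × A_1A_4) = 0.
Expanding, this is linear in t: (-272)t + (-19040) = 0.
So t = -70.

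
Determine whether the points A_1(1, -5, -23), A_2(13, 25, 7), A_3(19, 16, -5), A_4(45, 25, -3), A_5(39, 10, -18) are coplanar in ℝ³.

Yes

The plane through A_1, A_2, A_3 has normal n = A_1A_2 × A_1A_3 = (-90, 324, -288) and equation n·P = 4914.
Checking the remaining points: n·A_4 = 4914, n·A_5 = 4914.
All equal 4914, so all 5 points lie in one plane.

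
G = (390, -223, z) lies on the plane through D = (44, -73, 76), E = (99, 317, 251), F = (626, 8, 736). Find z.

410

Coplanarity requires DE · (DF × DG) = 0.
DE = (55, 390, 175), DF = (582, 81, 660); the triple product is linear in z with coefficient -222525 and constant term 91235250.
Setting it to zero: z = 410.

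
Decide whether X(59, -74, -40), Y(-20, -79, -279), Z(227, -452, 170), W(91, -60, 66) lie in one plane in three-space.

Yes

The four points are coplanar iff the 3×3 determinant with rows XY, XZ, XW is zero.
Rows: (-79, -5, -239), (168, -378, 210), (32, 14, 106).
Expanding along the first row: (-79)(-43008) − (-5)(11088) + (-239)(14448) = 0.
Zero determinant ⇒ coplanar.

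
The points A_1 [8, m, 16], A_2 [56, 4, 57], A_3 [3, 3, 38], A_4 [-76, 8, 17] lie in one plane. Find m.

Coplanarity ⇔ det[A_1A_2; A_1A_3; A_1A_4] = 0.
Expanding, this is linear in m: (-388)m + (-6984) = 0.
So m = -18.

-18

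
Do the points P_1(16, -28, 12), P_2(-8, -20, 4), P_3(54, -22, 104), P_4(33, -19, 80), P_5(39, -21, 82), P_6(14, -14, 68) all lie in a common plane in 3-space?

Yes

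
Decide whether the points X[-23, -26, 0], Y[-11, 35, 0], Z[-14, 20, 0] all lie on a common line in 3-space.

No

XY = (12, 61, 0), XZ = (9, 46, 0).
XY × XZ = (0, 0, 3).
The cross product is nonzero, so the points do not lie on one line.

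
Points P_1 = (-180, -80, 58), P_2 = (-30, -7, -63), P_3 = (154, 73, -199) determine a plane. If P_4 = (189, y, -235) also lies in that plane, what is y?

Coplanarity requires P_1P_2 · (P_1P_3 × P_1P_4) = 0.
P_1P_2 = (150, 73, -121), P_1P_3 = (334, 153, -257); the triple product is linear in y with coefficient -1864 and constant term 178944.
Setting it to zero: y = 96.

96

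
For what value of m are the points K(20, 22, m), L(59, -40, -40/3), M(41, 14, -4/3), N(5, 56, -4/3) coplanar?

Coplanarity ⇔ det[KL; KM; KN] = 0.
Expanding, this is linear in m: (-1188)m + (-8712) = 0.
So m = -22/3.

-22/3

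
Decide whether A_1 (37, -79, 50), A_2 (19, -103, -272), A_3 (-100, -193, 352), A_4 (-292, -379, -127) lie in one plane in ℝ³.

No

The four points are coplanar iff the 3×3 determinant with rows A_1A_2, A_1A_3, A_1A_4 is zero.
Rows: (-18, -24, -322), (-137, -114, 302), (-329, -300, -177).
Expanding along the first row: (-18)(110778) − (-24)(123607) + (-322)(3594) = -184704.
Nonzero ⇒ not coplanar.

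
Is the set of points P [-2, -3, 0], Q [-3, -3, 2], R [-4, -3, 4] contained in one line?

PQ = (-1, 0, 2), PR = (-2, 0, 4).
Each component of PR is 2 times the corresponding component of PQ, so PR = 2·PQ and the points are collinear.

Yes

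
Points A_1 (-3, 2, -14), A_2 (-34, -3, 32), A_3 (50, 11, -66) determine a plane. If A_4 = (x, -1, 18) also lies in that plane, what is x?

Coplanarity requires A_1A_2 · (A_1A_3 × A_1A_4) = 0.
A_1A_2 = (-31, -5, 46), A_1A_3 = (53, 9, -52); the triple product is linear in x with coefficient -154 and constant term -3388.
Setting it to zero: x = -22.

-22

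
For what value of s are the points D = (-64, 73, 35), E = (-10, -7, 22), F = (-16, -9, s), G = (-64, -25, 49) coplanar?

Normal to plane DEG: n = (-2394, -756, -5292); plane equation n·P = -87192.
Requiring n·F = -87192: (-5292)s + (45108) = -87192.
So s = 25.

25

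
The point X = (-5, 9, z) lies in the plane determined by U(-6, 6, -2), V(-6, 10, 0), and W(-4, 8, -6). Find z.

-3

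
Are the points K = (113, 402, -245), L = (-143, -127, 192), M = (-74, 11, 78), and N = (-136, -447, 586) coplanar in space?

No

The four points are coplanar iff the 3×3 determinant with rows KL, KM, KN is zero.
Rows: (-256, -529, 437), (-187, -391, 323), (-249, -849, 831).
Expanding along the first row: (-256)(-50694) − (-529)(-74970) + (437)(61404) = 152082.
Nonzero ⇒ not coplanar.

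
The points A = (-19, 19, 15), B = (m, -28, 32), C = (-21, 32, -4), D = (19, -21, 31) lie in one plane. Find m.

27

The points are coplanar iff AB · (AC × AD) = 0.
Expanding, this is linear in m: (-552)m + (14904) = 0.
So m = 27.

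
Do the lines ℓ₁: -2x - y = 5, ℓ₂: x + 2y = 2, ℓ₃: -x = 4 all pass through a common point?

Lines aᵢx + bᵢy = cᵢ with pairwise distinct directions are concurrent exactly when det[aᵢ bᵢ cᵢ] = 0.
Here the determinant is 0.
It vanishes, so the lines are concurrent at (-4, 3).

Yes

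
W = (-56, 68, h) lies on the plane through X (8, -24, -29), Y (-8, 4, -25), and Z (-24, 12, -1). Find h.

Coplanarity requires XY · (XZ × XW) = 0.
XY = (-16, 28, 4), XZ = (-32, 36, 28); the triple product is linear in h with coefficient 320 and constant term -2240.
Setting it to zero: h = 7.

7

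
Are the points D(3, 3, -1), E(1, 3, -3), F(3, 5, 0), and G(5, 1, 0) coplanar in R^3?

Yes

With D as base: DE = (-2, 0, -2), DF = (0, 2, 1), DG = (2, -2, 1).
DF × DG = (4, 2, -4).
DE · (DF × DG) = 0.
The scalar triple product vanishes, so the four points are coplanar.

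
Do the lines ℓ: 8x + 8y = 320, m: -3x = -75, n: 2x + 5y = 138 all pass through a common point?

Intersecting ℓ and m: solving the 2×2 system gives (x, y) = (25, 15).
Substitute into n: (2)(25) + (5)(15) = 125.
But n requires 138 ≠ 125, so the three lines have no common point.

No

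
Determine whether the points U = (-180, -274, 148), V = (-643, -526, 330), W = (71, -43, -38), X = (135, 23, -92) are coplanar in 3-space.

With U as base: UV = (-463, -252, 182), UW = (251, 231, -186), UX = (315, 297, -240).
UW × UX = (-198, 1650, 1782).
UV · (UW × UX) = 198.
Since 198 ≠ 0, the four points are not coplanar.

No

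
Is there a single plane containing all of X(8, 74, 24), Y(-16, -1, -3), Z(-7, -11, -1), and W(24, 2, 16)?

With X as base: XY = (-24, -75, -27), XZ = (-15, -85, -25), XW = (16, -72, -8).
XZ × XW = (-1120, -520, 2440).
XY · (XZ × XW) = 0.
The scalar triple product vanishes, so the four points are coplanar.

Yes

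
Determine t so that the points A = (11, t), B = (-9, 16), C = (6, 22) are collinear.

24

The three points are collinear iff det[AB; AC] = 0.
This determinant is linear in t: (15)t + (-360) = 0, so t = 24.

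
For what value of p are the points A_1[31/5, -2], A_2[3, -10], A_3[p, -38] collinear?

Collinearity: (A_3 − A_1) must be parallel to (A_2 − A_1) = (-16/5, -8).
Cross-multiplying the components: (p − 31/5)·(-8) = (-36)·(-16/5).
Solving gives p = -41/5.

-41/5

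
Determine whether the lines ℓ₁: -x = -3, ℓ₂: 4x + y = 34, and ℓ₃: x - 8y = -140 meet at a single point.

No

The three lines meet at one point iff the augmented coefficient matrix [aᵢ bᵢ cᵢ] has rank < 3, i.e. its determinant vanishes.
Here the determinant is -33.
Nonzero, so no common point exists.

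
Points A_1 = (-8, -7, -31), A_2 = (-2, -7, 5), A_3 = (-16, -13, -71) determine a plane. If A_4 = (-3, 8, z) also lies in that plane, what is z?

-21

Coplanarity requires A_1A_2 · (A_1A_3 × A_1A_4) = 0.
A_1A_2 = (6, 0, 36), A_1A_3 = (-8, -6, -40); the triple product is linear in z with coefficient -36 and constant term -756.
Setting it to zero: z = -21.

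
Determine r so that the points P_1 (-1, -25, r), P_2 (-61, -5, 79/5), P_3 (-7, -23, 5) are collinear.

Direction P_2P_3 = (54, -18, -54/5). From the x-coordinate of P_1, the parameter along the line is τ = (-1 − (-61))/54 = 10/9.
Then r = 79/5 + 10/9·(-54/5) = 19/5.

19/5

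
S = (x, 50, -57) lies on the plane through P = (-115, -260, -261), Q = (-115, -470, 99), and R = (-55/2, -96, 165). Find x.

The plane through P, Q, R has equation −148500x + 31500y + 18375z = 4091625.
Substituting S: (-148500)x + (527625) = 4091625, so x = -24.

-24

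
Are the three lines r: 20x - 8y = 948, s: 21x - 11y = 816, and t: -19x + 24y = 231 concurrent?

Intersecting r and s: solving the 2×2 system gives (x, y) = (75, 69).
Substitute into t: (-19)(75) + (24)(69) = 231.
This equals 231, so (75, 69) lies on all three lines and they are concurrent.

Yes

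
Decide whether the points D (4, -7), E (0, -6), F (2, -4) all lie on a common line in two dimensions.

No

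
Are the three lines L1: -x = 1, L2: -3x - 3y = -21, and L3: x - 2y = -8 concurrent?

No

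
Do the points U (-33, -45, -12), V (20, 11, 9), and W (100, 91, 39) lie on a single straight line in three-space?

UV = (53, 56, 21), UW = (133, 136, 51).
Comparing components 3 and 1: (21)(133) − (53)(51) = 90 ≠ 0, so UV and UW are not parallel and the points are not collinear.

No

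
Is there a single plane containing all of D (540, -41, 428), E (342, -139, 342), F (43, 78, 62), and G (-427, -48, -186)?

A normal to the plane through D, E, F is n = DE × DF = (46102, -29726, -72268).
The plane has equation n·P = -4816858. For G: n·G = -4816858.
Equal, so G lies in the plane and all four are coplanar.

Yes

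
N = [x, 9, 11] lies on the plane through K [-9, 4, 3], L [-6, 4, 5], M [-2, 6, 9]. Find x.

-2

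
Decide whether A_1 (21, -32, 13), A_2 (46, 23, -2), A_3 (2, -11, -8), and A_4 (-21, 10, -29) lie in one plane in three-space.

No

The four points are coplanar iff the 3×3 determinant with rows A_1A_2, A_1A_3, A_1A_4 is zero.
Rows: (25, 55, -15), (-19, 21, -21), (-42, 42, -42).
Expanding along the first row: (25)(0) − (55)(-84) + (-15)(84) = 3360.
Nonzero ⇒ not coplanar.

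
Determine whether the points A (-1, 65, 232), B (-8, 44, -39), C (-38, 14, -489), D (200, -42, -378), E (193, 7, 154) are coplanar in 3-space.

No

The plane through A, B, C has normal n = AB × AC = (1320, 4980, -420) and equation n·P = 224940.
Checking the remaining points: n·D = 213600, n·E = 224940.
Since n·D = 213600 ≠ 224940, D is off the plane and the points are not all coplanar.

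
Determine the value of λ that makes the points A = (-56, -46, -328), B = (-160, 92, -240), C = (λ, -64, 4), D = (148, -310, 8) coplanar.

-39

Normal to plane ABD: n = (69600, 52896, -696); plane equation n·P = -6102528.
Requiring n·C = -6102528: (69600)λ + (-3388128) = -6102528.
So λ = -39.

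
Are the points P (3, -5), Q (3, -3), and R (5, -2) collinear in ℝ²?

No

PQ = (0, 2), PR = (2, 3).
If collinear, PR would be a scalar multiple of PQ. But (0)·(3) ≠ (2)·(2) (difference -4), so they are not parallel; the points are not collinear.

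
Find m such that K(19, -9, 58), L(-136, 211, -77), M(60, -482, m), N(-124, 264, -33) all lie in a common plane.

-105

The points are coplanar iff KL · (KM × KN) = 0.
Expanding, this is linear in m: (10855)m + (1139775) = 0.
So m = -105.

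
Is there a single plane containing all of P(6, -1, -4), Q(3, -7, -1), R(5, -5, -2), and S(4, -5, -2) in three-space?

Yes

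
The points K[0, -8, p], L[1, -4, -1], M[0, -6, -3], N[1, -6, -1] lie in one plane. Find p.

The points are coplanar iff KL · (KM × KN) = 0.
Expanding, this is linear in p: (-2)p + (-6) = 0.
So p = -3.

-3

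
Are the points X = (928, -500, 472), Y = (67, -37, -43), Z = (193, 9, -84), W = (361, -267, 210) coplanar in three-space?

No

With X as base: XY = (-861, 463, -515), XZ = (-735, 509, -556), XW = (-567, 233, -262).
XZ × XW = (-3810, 122682, 117348).
XY · (XZ × XW) = -352044.
Since -352044 ≠ 0, the four points are not coplanar.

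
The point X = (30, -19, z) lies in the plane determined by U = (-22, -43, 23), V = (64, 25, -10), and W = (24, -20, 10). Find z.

9

A normal to the plane is n = UV × UW = (-125, -400, -1150).
X lies in the plane iff n · UX = 0.
This gives (-1150)z + (10350) = 0, so z = 9.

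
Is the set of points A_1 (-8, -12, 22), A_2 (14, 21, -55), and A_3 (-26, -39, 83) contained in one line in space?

A_1A_2 = (22, 33, -77), A_1A_3 = (-18, -27, 61).
Comparing components 2 and 3: (33)(61) − (-77)(-27) = -66 ≠ 0, so A_1A_2 and A_1A_3 are not parallel and the points are not collinear.

No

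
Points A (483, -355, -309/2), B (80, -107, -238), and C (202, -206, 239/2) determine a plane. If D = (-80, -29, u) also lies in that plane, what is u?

Coplanarity requires AB · (AC × AD) = 0.
AB = (-403, 248, -167/2), AC = (-281, 149, 274); the triple product is linear in u with coefficient 9641 and constant term -125333.
Setting it to zero: u = 13.

13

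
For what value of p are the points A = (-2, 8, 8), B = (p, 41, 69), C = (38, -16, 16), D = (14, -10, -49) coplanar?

The points are coplanar iff AB · (AC × AD) = 0.
Expanding, this is linear in p: (1512)p + (61992) = 0.
So p = -41.

-41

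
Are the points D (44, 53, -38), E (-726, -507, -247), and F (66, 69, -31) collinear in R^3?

DE = (-770, -560, -209), DF = (22, 16, 7).
DE × DF = (-576, 792, 0).
The cross product is nonzero, so the points do not lie on one line.

No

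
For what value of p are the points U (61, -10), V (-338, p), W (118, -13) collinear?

Collinearity: (V − U) must be parallel to (W − U) = (57, -3).
Cross-multiplying the components: (p − (-10))·(57) = (-399)·(-3).
Solving gives p = 11.

11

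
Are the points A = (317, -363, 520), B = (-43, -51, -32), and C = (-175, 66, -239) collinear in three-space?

AB = (-360, 312, -552), AC = (-492, 429, -759).
Comparing components 3 and 1: (-552)(-492) − (-360)(-759) = -1656 ≠ 0, so AB and AC are not parallel and the points are not collinear.

No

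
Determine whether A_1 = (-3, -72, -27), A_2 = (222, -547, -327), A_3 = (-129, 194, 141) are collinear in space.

A_1A_2 = (225, -475, -300), A_1A_3 = (-126, 266, 168).
Each component of A_1A_3 is -14/25 times the corresponding component of A_1A_2, so A_1A_3 = -14/25·A_1A_2 and the points are collinear.

Yes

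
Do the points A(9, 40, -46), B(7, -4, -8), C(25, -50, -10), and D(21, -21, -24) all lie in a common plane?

Yes

A normal to the plane through A, B, C is n = AB × AC = (1836, 680, 884).
The plane has equation n·P = 3060. For D: n·D = 3060.
Equal, so D lies in the plane and all four are coplanar.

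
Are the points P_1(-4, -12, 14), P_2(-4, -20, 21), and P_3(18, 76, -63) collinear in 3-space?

No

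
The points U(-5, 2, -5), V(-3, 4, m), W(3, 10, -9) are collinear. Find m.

Collinearity requires UV × UW = 0; each component is linear in m.
The x-component gives (-8)m + (-48) = 0, so m = -6.
The remaining components then also vanish.

-6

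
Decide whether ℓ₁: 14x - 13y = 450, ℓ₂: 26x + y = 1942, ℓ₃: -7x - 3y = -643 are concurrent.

Yes

The three lines meet at one point iff the augmented coefficient matrix [aᵢ bᵢ cᵢ] has rank < 3, i.e. its determinant vanishes.
Here the determinant is 0.
It vanishes, so the lines are concurrent at (73, 44).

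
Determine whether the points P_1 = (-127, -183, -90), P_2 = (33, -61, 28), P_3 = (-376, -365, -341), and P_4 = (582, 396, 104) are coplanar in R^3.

Yes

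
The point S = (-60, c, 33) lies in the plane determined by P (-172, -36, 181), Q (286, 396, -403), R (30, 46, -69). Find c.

Coplanarity requires PQ · (PR × PS) = 0.
PQ = (458, 432, -584), PR = (202, 82, -250); the triple product is linear in c with coefficient -3468 and constant term 499392.
Setting it to zero: c = 144.

144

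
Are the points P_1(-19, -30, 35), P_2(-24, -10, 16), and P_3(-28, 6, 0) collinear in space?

No

P_1P_2 = (-5, 20, -19), P_1P_3 = (-9, 36, -35).
P_1P_2 × P_1P_3 = (-16, -4, 0).
The cross product is nonzero, so the points do not lie on one line.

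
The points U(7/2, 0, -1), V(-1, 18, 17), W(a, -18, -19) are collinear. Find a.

8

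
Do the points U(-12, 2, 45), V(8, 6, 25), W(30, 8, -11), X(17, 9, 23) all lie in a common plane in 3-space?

With U as base: UV = (20, 4, -20), UW = (42, 6, -56), UX = (29, 7, -22).
UW × UX = (260, -700, 120).
UV · (UW × UX) = 0.
The scalar triple product vanishes, so the four points are coplanar.

Yes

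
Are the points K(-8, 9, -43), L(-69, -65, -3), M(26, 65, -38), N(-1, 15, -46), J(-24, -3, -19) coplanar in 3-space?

The plane through K, L, M has normal n = KL × KM = (-2610, 1665, -900) and equation n·P = 74565.
Checking the remaining points: n·N = 68985, n·J = 74745.
Since n·N = 68985 ≠ 74565, N is off the plane and the points are not all coplanar.

No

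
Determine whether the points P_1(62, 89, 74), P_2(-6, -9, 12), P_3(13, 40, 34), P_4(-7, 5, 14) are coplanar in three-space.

With P_1 as base: P_1P_2 = (-68, -98, -62), P_1P_3 = (-49, -49, -40), P_1P_4 = (-69, -84, -60).
P_1P_3 × P_1P_4 = (-420, -180, 735).
P_1P_2 · (P_1P_3 × P_1P_4) = 630.
Since 630 ≠ 0, the four points are not coplanar.

No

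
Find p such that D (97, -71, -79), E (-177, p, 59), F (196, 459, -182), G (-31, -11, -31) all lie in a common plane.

The points are coplanar iff DE · (DF × DG) = 0.
Expanding, this is linear in p: (8432)p + (2116432) = 0.
So p = -251.

-251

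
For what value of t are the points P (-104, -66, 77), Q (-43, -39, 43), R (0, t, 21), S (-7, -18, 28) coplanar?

-18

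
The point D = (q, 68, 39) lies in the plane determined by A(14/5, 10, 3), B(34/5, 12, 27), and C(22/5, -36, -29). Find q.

The plane through A, B, C has equation 1040x + (832/5)y − (936/5)z = 20072/5.
Substituting D: (1040)q + (20072/5) = 20072/5, so q = 0.

0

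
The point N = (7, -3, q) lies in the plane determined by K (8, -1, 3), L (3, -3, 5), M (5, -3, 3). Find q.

A normal to the plane is n = KL × KM = (4, -6, 4).
N lies in the plane iff n · KN = 0.
This gives (4)q + (-4) = 0, so q = 1.

1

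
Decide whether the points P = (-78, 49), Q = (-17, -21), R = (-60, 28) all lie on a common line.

No

PQ = (61, -70), PR = (18, -21).
Twice the signed area of △PQR is (61)(-21) − (-70)(18) = -21.
The area is nonzero, so the three points are not collinear.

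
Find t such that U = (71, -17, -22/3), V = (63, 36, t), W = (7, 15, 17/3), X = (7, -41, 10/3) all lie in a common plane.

The points are coplanar iff UV · (UW × UX) = 0.
Expanding, this is linear in t: (3584)t + (39424/3) = 0.
So t = -11/3.

-11/3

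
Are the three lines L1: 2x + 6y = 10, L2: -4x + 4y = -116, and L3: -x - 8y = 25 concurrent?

Yes

The three lines meet at one point iff the augmented coefficient matrix [aᵢ bᵢ cᵢ] has rank < 3, i.e. its determinant vanishes.
Here the determinant is 0.
It vanishes, so the lines are concurrent at (23, -6).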